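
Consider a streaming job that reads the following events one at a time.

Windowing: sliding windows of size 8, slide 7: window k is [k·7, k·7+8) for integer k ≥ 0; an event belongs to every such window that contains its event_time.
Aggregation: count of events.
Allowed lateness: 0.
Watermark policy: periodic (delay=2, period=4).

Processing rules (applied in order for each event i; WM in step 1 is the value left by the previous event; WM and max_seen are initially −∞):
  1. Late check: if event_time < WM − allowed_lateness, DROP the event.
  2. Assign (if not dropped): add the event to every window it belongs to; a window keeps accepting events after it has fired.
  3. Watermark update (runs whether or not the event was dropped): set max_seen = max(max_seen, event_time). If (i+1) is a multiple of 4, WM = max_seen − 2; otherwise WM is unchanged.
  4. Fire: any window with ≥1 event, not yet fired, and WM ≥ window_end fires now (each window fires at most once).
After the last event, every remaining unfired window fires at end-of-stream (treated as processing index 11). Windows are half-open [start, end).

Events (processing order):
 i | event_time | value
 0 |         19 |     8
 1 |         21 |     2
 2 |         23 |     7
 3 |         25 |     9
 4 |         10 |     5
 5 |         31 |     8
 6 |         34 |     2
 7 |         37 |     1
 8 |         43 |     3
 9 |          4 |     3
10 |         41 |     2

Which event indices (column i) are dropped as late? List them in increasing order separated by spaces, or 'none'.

i=0 t=19 v=8: → [14,22); WM=−∞
i=1 t=21 v=2: → [21,29),[14,22); WM=−∞
i=2 t=23 v=7: → [21,29); WM=−∞
i=3 t=25 v=9: → [21,29); WM=23; [14,22) fires=2
i=4 t=10 v=5: DROP (t<23-0); WM=23
i=5 t=31 v=8: → [28,36); WM=23
i=6 t=34 v=2: → [28,36); WM=23
i=7 t=37 v=1: → [35,43); WM=35; [21,29) fires=3
i=8 t=43 v=3: → [42,50); WM=35
i=9 t=4 v=3: DROP (t<35-0); WM=35
i=10 t=41 v=2: → [35,43); WM=35

4 9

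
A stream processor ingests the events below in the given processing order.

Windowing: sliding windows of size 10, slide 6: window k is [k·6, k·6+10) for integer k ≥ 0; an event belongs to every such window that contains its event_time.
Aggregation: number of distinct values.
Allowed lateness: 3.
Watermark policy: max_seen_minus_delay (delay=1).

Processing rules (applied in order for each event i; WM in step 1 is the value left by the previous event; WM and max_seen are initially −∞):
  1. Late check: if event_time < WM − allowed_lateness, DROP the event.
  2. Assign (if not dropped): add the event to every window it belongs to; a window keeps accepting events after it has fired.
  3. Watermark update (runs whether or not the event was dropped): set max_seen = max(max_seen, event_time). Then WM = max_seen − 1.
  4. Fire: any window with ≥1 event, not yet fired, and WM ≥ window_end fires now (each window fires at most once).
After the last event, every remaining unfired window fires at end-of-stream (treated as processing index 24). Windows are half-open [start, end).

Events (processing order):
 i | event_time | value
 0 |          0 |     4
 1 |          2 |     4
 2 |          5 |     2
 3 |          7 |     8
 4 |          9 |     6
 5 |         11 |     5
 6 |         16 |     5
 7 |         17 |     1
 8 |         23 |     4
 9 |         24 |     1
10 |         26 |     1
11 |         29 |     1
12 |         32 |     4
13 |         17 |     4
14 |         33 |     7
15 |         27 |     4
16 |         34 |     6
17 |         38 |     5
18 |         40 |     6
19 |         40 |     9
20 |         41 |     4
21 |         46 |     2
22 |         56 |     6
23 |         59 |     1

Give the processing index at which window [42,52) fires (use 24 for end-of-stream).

i=0 t=0 v=4: → [0,10); WM=-1
i=1 t=2 v=4: → [0,10); WM=1
i=2 t=5 v=2: → [0,10); WM=4
i=3 t=7 v=8: → [6,16),[0,10); WM=6
i=4 t=9 v=6: → [6,16),[0,10); WM=8
i=5 t=11 v=5: → [6,16); WM=10; [0,10) fires=4
i=6 t=16 v=5: → [12,22); WM=15
i=7 t=17 v=1: → [12,22); WM=16; [6,16) fires=3
i=8 t=23 v=4: → [18,28); WM=22; [12,22) fires=2
i=9 t=24 v=1: → [24,34),[18,28); WM=23
i=10 t=26 v=1: → [24,34),[18,28); WM=25
i=11 t=29 v=1: → [24,34); WM=28; [18,28) fires=2
i=12 t=32 v=4: → [30,40),[24,34); WM=31
i=13 t=17 v=4: DROP (t<31-3); WM=31
i=14 t=33 v=7: → [30,40),[24,34); WM=32
i=15 t=27 v=4: DROP (t<32-3); WM=32
i=16 t=34 v=6: → [30,40); WM=33
i=17 t=38 v=5: → [36,46),[30,40); WM=37; [24,34) fires=3
i=18 t=40 v=6: → [36,46); WM=39
i=19 t=40 v=9: → [36,46); WM=39
i=20 t=41 v=4: → [36,46); WM=40; [30,40) fires=4
i=21 t=46 v=2: → [42,52); WM=45
i=22 t=56 v=6: → [54,64),[48,58); WM=55; [36,46) fires=4 [42,52) fires=1
i=23 t=59 v=1: → [54,64); WM=58; [48,58) fires=1

22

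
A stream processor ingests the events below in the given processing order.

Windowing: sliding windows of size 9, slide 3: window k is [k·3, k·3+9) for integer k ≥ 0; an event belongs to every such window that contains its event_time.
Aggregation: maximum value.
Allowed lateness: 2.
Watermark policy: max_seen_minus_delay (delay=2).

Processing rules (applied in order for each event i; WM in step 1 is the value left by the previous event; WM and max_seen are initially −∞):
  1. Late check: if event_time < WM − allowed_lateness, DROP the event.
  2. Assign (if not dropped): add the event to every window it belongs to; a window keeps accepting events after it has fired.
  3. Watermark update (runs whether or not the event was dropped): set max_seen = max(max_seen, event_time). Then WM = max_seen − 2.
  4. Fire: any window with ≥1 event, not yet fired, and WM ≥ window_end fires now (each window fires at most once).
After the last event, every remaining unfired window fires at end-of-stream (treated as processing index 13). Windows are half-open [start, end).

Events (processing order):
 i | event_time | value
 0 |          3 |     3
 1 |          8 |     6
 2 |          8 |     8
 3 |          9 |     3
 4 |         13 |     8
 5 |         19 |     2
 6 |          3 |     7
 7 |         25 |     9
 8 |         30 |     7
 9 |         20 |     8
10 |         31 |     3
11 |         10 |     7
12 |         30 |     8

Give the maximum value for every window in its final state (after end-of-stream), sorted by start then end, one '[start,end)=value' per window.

[0,9)=8 [3,12)=8 [6,15)=8 [9,18)=8 [12,21)=8 [15,24)=2 [18,27)=9 [21,30)=9 [24,33)=9 [27,36)=8 [30,39)=8

i=0 t=3 v=3: → [3,12),[0,9); WM=1
i=1 t=8 v=6: → [6,15),[3,12),[0,9); WM=6
i=2 t=8 v=8: → [6,15),[3,12),[0,9); WM=6
i=3 t=9 v=3: → [9,18),[6,15),[3,12); WM=7
i=4 t=13 v=8: → [12,21),[9,18),[6,15); WM=11; [0,9) fires=8
i=5 t=19 v=2: → [18,27),[15,24),[12,21); WM=17; [3,12) fires=8 [6,15) fires=8
i=6 t=3 v=7: DROP (t<17-2); WM=17
i=7 t=25 v=9: → [24,33),[21,30),[18,27); WM=23; [9,18) fires=8 [12,21) fires=8
i=8 t=30 v=7: → [30,39),[27,36),[24,33); WM=28; [15,24) fires=2 [18,27) fires=9
i=9 t=20 v=8: DROP (t<28-2); WM=28
i=10 t=31 v=3: → [30,39),[27,36),[24,33); WM=29
i=11 t=10 v=7: DROP (t<29-2); WM=29
i=12 t=30 v=8: → [30,39),[27,36),[24,33); WM=29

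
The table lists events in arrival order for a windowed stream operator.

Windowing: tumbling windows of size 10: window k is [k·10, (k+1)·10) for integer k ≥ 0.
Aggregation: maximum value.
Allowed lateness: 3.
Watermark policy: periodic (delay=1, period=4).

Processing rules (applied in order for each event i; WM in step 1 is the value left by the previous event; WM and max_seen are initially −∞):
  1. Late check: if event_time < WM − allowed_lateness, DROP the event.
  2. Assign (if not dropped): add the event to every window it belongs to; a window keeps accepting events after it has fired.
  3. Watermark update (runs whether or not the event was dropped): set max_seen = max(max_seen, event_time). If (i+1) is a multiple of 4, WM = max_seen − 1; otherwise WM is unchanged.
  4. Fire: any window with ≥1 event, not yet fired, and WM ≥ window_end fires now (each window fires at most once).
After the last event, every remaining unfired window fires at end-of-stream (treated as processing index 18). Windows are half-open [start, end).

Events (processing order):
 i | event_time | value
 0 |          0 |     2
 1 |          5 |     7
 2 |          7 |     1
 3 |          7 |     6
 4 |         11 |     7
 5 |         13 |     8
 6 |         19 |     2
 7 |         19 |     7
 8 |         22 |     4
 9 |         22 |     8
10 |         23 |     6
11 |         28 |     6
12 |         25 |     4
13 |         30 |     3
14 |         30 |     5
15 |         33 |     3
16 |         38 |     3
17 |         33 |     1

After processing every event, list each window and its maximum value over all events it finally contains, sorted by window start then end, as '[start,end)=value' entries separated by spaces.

[0,10)=7 [10,20)=8 [20,30)=8 [30,40)=5

i=0 t=0 v=2: → [0,10); WM=−∞
i=1 t=5 v=7: → [0,10); WM=−∞
i=2 t=7 v=1: → [0,10); WM=−∞
i=3 t=7 v=6: → [0,10); WM=6
i=4 t=11 v=7: → [10,20); WM=6
i=5 t=13 v=8: → [10,20); WM=6
i=6 t=19 v=2: → [10,20); WM=6
i=7 t=19 v=7: → [10,20); WM=18; [0,10) fires=7
i=8 t=22 v=4: → [20,30); WM=18
i=9 t=22 v=8: → [20,30); WM=18
i=10 t=23 v=6: → [20,30); WM=18
i=11 t=28 v=6: → [20,30); WM=27; [10,20) fires=8
i=12 t=25 v=4: → [20,30); WM=27
i=13 t=30 v=3: → [30,40); WM=27
i=14 t=30 v=5: → [30,40); WM=27
i=15 t=33 v=3: → [30,40); WM=32; [20,30) fires=8
i=16 t=38 v=3: → [30,40); WM=32
i=17 t=33 v=1: → [30,40); WM=32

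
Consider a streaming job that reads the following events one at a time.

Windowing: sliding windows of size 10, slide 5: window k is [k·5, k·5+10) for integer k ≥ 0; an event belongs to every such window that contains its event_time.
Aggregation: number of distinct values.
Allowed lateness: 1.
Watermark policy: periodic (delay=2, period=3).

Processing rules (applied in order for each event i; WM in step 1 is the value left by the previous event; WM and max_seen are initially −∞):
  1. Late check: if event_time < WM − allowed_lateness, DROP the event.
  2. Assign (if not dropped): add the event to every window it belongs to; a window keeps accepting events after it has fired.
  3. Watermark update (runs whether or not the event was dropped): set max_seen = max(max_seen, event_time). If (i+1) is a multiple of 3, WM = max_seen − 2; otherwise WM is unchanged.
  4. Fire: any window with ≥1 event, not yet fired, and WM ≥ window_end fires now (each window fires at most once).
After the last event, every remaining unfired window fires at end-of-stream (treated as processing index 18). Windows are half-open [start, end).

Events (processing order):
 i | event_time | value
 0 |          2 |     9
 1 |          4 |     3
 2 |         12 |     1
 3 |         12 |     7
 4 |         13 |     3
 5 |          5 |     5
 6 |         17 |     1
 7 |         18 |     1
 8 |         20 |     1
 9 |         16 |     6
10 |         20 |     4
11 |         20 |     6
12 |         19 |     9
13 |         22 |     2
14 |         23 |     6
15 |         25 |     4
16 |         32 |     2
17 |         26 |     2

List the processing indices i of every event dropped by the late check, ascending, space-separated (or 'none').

i=0 t=2 v=9: → [0,10); WM=−∞
i=1 t=4 v=3: → [0,10); WM=−∞
i=2 t=12 v=1: → [10,20),[5,15); WM=10; [0,10) fires=2
i=3 t=12 v=7: → [10,20),[5,15); WM=10
i=4 t=13 v=3: → [10,20),[5,15); WM=10
i=5 t=5 v=5: DROP (t<10-1); WM=11
i=6 t=17 v=1: → [15,25),[10,20); WM=11
i=7 t=18 v=1: → [15,25),[10,20); WM=11
i=8 t=20 v=1: → [20,30),[15,25); WM=18; [5,15) fires=3
i=9 t=16 v=6: DROP (t<18-1); WM=18
i=10 t=20 v=4: → [20,30),[15,25); WM=18
i=11 t=20 v=6: → [20,30),[15,25); WM=18
i=12 t=19 v=9: → [15,25),[10,20); WM=18
i=13 t=22 v=2: → [20,30),[15,25); WM=18
i=14 t=23 v=6: → [20,30),[15,25); WM=21; [10,20) fires=4
i=15 t=25 v=4: → [25,35),[20,30); WM=21
i=16 t=32 v=2: → [30,40),[25,35); WM=21
i=17 t=26 v=2: → [25,35),[20,30); WM=30; [15,25) fires=5 [20,30) fires=4

5 9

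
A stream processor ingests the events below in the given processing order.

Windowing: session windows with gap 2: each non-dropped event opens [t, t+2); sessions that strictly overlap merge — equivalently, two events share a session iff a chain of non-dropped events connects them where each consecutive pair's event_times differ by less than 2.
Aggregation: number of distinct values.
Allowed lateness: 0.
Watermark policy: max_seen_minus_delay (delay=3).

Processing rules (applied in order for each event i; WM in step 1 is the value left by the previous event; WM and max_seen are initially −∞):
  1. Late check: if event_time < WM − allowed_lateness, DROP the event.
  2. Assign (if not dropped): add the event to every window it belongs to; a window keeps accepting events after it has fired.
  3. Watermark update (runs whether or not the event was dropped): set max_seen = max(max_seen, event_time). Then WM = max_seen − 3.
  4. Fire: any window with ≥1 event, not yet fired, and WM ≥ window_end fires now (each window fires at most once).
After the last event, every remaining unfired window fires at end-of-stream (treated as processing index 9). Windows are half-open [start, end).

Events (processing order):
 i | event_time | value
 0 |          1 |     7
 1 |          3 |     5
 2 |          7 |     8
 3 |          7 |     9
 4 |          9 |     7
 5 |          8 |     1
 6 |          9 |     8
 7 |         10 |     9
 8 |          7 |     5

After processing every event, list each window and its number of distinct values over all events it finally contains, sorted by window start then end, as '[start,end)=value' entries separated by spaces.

i=0 t=1 v=7: → [1,3); WM=-2
i=1 t=3 v=5: → [3,5); WM=0
i=2 t=7 v=8: → [7,9); WM=4
i=3 t=7 v=9: → [7,9); WM=4
i=4 t=9 v=7: → [9,11); WM=6
i=5 t=8 v=1: → [7,11); WM=6
i=6 t=9 v=8: → [7,11); WM=6
i=7 t=10 v=9: → [7,12); WM=7
i=8 t=7 v=5: → [7,12); WM=7

[1,3)=1 [3,5)=1 [7,12)=5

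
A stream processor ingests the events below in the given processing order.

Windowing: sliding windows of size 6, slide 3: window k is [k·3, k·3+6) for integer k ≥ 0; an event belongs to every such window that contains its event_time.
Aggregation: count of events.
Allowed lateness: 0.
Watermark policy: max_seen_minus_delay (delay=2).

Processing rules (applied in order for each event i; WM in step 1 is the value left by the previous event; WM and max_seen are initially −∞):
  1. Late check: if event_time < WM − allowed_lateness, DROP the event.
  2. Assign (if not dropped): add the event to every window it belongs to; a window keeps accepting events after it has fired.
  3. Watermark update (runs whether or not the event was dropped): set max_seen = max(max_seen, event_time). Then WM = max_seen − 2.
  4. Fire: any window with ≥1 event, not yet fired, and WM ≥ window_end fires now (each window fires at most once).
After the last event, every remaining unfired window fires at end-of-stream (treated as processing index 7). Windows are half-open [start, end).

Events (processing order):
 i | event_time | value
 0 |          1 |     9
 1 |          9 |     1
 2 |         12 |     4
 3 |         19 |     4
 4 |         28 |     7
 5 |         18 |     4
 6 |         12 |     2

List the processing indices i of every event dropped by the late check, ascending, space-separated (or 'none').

i=0 t=1 v=9: → [0,6); WM=-1
i=1 t=9 v=1: → [9,15),[6,12); WM=7; [0,6) fires=1
i=2 t=12 v=4: → [12,18),[9,15); WM=10
i=3 t=19 v=4: → [18,24),[15,21); WM=17; [6,12) fires=1 [9,15) fires=2
i=4 t=28 v=7: → [27,33),[24,30); WM=26; [12,18) fires=1 [15,21) fires=1 [18,24) fires=1
i=5 t=18 v=4: DROP (t<26-0); WM=26
i=6 t=12 v=2: DROP (t<26-0); WM=26

5 6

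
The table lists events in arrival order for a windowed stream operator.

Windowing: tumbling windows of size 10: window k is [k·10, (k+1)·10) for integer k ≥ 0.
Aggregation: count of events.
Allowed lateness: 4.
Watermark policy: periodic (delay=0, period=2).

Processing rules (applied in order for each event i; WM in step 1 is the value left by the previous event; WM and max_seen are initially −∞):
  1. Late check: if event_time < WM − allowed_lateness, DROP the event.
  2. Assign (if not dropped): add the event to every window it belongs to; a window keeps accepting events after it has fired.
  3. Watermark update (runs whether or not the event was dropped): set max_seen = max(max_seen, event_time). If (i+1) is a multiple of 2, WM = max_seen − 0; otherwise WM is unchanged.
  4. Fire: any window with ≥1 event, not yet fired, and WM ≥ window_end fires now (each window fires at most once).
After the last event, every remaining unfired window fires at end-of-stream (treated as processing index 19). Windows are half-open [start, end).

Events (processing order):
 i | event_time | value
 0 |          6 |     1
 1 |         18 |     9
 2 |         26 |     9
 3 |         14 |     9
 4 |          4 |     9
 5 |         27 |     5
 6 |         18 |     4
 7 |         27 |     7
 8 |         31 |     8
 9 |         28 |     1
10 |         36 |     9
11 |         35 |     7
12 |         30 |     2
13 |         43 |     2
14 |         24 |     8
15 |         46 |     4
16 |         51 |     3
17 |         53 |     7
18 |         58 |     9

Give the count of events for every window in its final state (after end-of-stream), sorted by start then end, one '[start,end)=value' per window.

[0,10)=1 [10,20)=2 [20,30)=4 [30,40)=3 [40,50)=2 [50,60)=3

i=0 t=6 v=1: → [0,10); WM=−∞
i=1 t=18 v=9: → [10,20); WM=18; [0,10) fires=1
i=2 t=26 v=9: → [20,30); WM=18
i=3 t=14 v=9: → [10,20); WM=26; [10,20) fires=2
i=4 t=4 v=9: DROP (t<26-4); WM=26
i=5 t=27 v=5: → [20,30); WM=27
i=6 t=18 v=4: DROP (t<27-4); WM=27
i=7 t=27 v=7: → [20,30); WM=27
i=8 t=31 v=8: → [30,40); WM=27
i=9 t=28 v=1: → [20,30); WM=31; [20,30) fires=4
i=10 t=36 v=9: → [30,40); WM=31
i=11 t=35 v=7: → [30,40); WM=36
i=12 t=30 v=2: DROP (t<36-4); WM=36
i=13 t=43 v=2: → [40,50); WM=43; [30,40) fires=3
i=14 t=24 v=8: DROP (t<43-4); WM=43
i=15 t=46 v=4: → [40,50); WM=46
i=16 t=51 v=3: → [50,60); WM=46
i=17 t=53 v=7: → [50,60); WM=53; [40,50) fires=2
i=18 t=58 v=9: → [50,60); WM=53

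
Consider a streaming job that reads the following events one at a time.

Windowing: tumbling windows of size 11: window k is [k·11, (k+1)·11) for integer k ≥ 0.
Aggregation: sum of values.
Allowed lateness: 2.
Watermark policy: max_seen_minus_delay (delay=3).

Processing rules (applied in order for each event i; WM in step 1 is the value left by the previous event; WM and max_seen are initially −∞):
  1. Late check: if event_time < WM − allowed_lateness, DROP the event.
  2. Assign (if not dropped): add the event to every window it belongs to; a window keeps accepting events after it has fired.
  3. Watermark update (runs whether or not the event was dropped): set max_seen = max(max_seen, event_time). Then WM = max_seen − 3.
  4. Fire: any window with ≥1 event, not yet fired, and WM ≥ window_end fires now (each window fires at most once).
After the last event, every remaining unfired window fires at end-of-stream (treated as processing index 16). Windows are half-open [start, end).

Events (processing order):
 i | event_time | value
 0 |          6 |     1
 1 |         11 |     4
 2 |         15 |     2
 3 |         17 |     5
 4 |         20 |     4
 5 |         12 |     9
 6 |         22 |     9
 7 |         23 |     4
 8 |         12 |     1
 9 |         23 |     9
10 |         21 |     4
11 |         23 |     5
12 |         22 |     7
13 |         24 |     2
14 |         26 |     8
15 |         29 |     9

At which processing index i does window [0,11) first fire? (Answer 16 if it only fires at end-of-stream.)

i=0 t=6 v=1: → [0,11); WM=3
i=1 t=11 v=4: → [11,22); WM=8
i=2 t=15 v=2: → [11,22); WM=12; [0,11) fires=1
i=3 t=17 v=5: → [11,22); WM=14
i=4 t=20 v=4: → [11,22); WM=17
i=5 t=12 v=9: DROP (t<17-2); WM=17
i=6 t=22 v=9: → [22,33); WM=19
i=7 t=23 v=4: → [22,33); WM=20
i=8 t=12 v=1: DROP (t<20-2); WM=20
i=9 t=23 v=9: → [22,33); WM=20
i=10 t=21 v=4: → [11,22); WM=20
i=11 t=23 v=5: → [22,33); WM=20
i=12 t=22 v=7: → [22,33); WM=20
i=13 t=24 v=2: → [22,33); WM=21
i=14 t=26 v=8: → [22,33); WM=23; [11,22) fires=19
i=15 t=29 v=9: → [22,33); WM=26

2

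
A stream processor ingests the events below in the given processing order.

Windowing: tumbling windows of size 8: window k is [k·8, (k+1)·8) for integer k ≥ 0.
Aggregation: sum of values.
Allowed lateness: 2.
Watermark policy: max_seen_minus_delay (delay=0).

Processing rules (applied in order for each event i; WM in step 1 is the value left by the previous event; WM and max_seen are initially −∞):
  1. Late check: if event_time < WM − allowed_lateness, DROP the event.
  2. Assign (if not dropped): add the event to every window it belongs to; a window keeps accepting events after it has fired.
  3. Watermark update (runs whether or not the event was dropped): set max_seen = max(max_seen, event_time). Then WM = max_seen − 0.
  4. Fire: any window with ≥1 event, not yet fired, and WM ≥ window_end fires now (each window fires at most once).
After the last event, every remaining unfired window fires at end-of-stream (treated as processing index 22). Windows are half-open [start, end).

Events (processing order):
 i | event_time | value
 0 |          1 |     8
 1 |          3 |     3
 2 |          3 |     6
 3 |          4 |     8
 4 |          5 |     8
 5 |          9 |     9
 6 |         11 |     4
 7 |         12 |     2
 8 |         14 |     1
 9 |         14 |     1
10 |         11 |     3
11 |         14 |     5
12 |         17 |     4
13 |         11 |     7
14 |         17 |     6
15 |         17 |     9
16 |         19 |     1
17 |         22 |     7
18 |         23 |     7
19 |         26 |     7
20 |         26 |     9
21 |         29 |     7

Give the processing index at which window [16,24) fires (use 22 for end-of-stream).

19

i=0 t=1 v=8: → [0,8); WM=1
i=1 t=3 v=3: → [0,8); WM=3
i=2 t=3 v=6: → [0,8); WM=3
i=3 t=4 v=8: → [0,8); WM=4
i=4 t=5 v=8: → [0,8); WM=5
i=5 t=9 v=9: → [8,16); WM=9; [0,8) fires=33
i=6 t=11 v=4: → [8,16); WM=11
i=7 t=12 v=2: → [8,16); WM=12
i=8 t=14 v=1: → [8,16); WM=14
i=9 t=14 v=1: → [8,16); WM=14
i=10 t=11 v=3: DROP (t<14-2); WM=14
i=11 t=14 v=5: → [8,16); WM=14
i=12 t=17 v=4: → [16,24); WM=17; [8,16) fires=22
i=13 t=11 v=7: DROP (t<17-2); WM=17
i=14 t=17 v=6: → [16,24); WM=17
i=15 t=17 v=9: → [16,24); WM=17
i=16 t=19 v=1: → [16,24); WM=19
i=17 t=22 v=7: → [16,24); WM=22
i=18 t=23 v=7: → [16,24); WM=23
i=19 t=26 v=7: → [24,32); WM=26; [16,24) fires=34
i=20 t=26 v=9: → [24,32); WM=26
i=21 t=29 v=7: → [24,32); WM=29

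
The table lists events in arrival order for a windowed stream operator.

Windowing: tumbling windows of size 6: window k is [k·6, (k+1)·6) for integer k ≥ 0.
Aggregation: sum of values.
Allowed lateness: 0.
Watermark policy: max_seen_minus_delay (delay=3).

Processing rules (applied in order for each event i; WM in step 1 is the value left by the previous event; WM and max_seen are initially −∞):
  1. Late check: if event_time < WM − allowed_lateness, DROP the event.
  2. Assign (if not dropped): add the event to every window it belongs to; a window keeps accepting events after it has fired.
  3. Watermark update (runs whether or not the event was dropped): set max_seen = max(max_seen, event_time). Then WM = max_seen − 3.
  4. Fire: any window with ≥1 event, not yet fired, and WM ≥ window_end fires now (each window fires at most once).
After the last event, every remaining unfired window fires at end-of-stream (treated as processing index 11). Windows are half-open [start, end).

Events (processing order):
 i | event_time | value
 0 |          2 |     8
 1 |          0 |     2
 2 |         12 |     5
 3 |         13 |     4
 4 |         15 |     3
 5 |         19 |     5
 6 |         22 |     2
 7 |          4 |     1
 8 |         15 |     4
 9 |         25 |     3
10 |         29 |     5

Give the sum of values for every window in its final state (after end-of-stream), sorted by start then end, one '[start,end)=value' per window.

[0,6)=10 [12,18)=12 [18,24)=7 [24,30)=8

i=0 t=2 v=8: → [0,6); WM=-1
i=1 t=0 v=2: → [0,6); WM=-1
i=2 t=12 v=5: → [12,18); WM=9; [0,6) fires=10
i=3 t=13 v=4: → [12,18); WM=10
i=4 t=15 v=3: → [12,18); WM=12
i=5 t=19 v=5: → [18,24); WM=16
i=6 t=22 v=2: → [18,24); WM=19; [12,18) fires=12
i=7 t=4 v=1: DROP (t<19-0); WM=19
i=8 t=15 v=4: DROP (t<19-0); WM=19
i=9 t=25 v=3: → [24,30); WM=22
i=10 t=29 v=5: → [24,30); WM=26; [18,24) fires=7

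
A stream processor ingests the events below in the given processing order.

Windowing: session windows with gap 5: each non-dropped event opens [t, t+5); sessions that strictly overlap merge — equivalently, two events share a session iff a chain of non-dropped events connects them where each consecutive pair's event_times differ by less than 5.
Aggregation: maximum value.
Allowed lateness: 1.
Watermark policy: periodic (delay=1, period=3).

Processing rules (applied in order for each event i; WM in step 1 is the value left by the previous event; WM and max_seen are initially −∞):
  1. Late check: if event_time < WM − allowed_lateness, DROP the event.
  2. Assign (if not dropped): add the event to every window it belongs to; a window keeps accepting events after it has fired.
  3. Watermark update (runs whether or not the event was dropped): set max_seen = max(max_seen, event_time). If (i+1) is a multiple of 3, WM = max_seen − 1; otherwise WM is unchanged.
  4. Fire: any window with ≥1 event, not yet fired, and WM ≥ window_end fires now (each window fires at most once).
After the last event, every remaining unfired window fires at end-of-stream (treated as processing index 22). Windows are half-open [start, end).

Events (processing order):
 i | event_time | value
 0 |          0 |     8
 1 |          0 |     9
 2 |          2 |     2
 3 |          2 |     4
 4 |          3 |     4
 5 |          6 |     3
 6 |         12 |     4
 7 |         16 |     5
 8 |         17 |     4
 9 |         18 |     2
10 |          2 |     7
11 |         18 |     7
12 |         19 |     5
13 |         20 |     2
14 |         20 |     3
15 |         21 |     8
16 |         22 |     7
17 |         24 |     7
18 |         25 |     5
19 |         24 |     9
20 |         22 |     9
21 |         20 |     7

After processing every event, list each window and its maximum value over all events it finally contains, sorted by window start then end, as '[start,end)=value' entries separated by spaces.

[0,11)=9 [12,30)=9

i=0 t=0 v=8: → [0,5); WM=−∞
i=1 t=0 v=9: → [0,5); WM=−∞
i=2 t=2 v=2: → [0,7); WM=1
i=3 t=2 v=4: → [0,7); WM=1
i=4 t=3 v=4: → [0,8); WM=1
i=5 t=6 v=3: → [0,11); WM=5
i=6 t=12 v=4: → [12,17); WM=5
i=7 t=16 v=5: → [12,21); WM=5
i=8 t=17 v=4: → [12,22); WM=16
i=9 t=18 v=2: → [12,23); WM=16
i=10 t=2 v=7: DROP (t<16-1); WM=16
i=11 t=18 v=7: → [12,23); WM=17
i=12 t=19 v=5: → [12,24); WM=17
i=13 t=20 v=2: → [12,25); WM=17
i=14 t=20 v=3: → [12,25); WM=19
i=15 t=21 v=8: → [12,26); WM=19
i=16 t=22 v=7: → [12,27); WM=19
i=17 t=24 v=7: → [12,29); WM=23
i=18 t=25 v=5: → [12,30); WM=23
i=19 t=24 v=9: → [12,30); WM=23
i=20 t=22 v=9: → [12,30); WM=24
i=21 t=20 v=7: DROP (t<24-1); WM=24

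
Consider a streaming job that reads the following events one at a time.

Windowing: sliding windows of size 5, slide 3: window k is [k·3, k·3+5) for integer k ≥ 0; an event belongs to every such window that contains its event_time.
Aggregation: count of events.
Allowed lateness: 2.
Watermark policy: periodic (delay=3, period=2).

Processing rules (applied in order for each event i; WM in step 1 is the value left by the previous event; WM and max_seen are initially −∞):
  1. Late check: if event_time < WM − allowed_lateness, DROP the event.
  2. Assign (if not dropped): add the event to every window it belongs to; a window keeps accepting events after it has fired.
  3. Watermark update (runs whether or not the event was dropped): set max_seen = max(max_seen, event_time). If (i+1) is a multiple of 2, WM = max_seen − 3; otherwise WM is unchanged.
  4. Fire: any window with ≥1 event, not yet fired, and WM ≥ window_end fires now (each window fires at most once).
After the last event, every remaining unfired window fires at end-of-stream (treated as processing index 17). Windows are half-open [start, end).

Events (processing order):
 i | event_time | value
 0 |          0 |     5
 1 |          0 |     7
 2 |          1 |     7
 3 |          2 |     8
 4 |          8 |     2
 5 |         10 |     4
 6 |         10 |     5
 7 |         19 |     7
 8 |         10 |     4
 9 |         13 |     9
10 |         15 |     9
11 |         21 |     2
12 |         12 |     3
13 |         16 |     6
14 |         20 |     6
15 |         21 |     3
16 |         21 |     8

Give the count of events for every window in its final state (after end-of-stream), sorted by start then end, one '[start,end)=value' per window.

[0,5)=4 [6,11)=3 [9,14)=2 [12,17)=2 [15,20)=3 [18,23)=5 [21,26)=3

i=0 t=0 v=5: → [0,5); WM=−∞
i=1 t=0 v=7: → [0,5); WM=-3
i=2 t=1 v=7: → [0,5); WM=-3
i=3 t=2 v=8: → [0,5); WM=-1
i=4 t=8 v=2: → [6,11); WM=-1
i=5 t=10 v=4: → [9,14),[6,11); WM=7; [0,5) fires=4
i=6 t=10 v=5: → [9,14),[6,11); WM=7
i=7 t=19 v=7: → [18,23),[15,20); WM=16; [6,11) fires=3 [9,14) fires=2
i=8 t=10 v=4: DROP (t<16-2); WM=16
i=9 t=13 v=9: DROP (t<16-2); WM=16
i=10 t=15 v=9: → [15,20),[12,17); WM=16
i=11 t=21 v=2: → [21,26),[18,23); WM=18; [12,17) fires=1
i=12 t=12 v=3: DROP (t<18-2); WM=18
i=13 t=16 v=6: → [15,20),[12,17); WM=18
i=14 t=20 v=6: → [18,23); WM=18
i=15 t=21 v=3: → [21,26),[18,23); WM=18
i=16 t=21 v=8: → [21,26),[18,23); WM=18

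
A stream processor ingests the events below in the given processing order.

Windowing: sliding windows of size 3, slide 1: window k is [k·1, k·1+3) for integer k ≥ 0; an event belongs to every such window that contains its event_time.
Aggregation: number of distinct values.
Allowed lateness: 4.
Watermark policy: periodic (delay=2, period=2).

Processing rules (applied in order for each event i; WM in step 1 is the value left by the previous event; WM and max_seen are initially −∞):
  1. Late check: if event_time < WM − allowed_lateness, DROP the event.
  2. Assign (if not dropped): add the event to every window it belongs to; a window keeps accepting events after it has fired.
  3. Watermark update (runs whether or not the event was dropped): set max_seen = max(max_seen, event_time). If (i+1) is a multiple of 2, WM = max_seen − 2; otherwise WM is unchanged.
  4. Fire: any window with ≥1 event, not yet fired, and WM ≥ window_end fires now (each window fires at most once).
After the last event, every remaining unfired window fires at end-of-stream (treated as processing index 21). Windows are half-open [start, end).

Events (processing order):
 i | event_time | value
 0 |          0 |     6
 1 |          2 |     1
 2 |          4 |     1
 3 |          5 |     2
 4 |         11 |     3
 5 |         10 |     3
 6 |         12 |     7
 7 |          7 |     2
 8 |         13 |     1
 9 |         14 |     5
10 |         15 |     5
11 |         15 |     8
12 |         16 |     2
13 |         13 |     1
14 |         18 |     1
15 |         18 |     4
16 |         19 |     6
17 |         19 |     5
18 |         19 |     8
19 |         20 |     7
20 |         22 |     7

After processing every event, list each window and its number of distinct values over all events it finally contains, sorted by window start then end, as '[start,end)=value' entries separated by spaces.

i=0 t=0 v=6: → [0,3); WM=−∞
i=1 t=2 v=1: → [2,5),[1,4),[0,3); WM=0
i=2 t=4 v=1: → [4,7),[3,6),[2,5); WM=0
i=3 t=5 v=2: → [5,8),[4,7),[3,6); WM=3; [0,3) fires=2
i=4 t=11 v=3: → [11,14),[10,13),[9,12); WM=3
i=5 t=10 v=3: → [10,13),[9,12),[8,11); WM=9; [1,4) fires=1 [2,5) fires=1 [3,6) fires=2 [4,7) fires=2 [5,8) fires=1
i=6 t=12 v=7: → [12,15),[11,14),[10,13); WM=9
i=7 t=7 v=2: → [7,10),[6,9),[5,8); WM=10; [6,9) fires=1 [7,10) fires=1
i=8 t=13 v=1: → [13,16),[12,15),[11,14); WM=10
i=9 t=14 v=5: → [14,17),[13,16),[12,15); WM=12; [8,11) fires=1 [9,12) fires=1
i=10 t=15 v=5: → [15,18),[14,17),[13,16); WM=12
i=11 t=15 v=8: → [15,18),[14,17),[13,16); WM=13; [10,13) fires=2
i=12 t=16 v=2: → [16,19),[15,18),[14,17); WM=13
i=13 t=13 v=1: → [13,16),[12,15),[11,14); WM=14; [11,14) fires=3
i=14 t=18 v=1: → [18,21),[17,20),[16,19); WM=14
i=15 t=18 v=4: → [18,21),[17,20),[16,19); WM=16; [12,15) fires=3 [13,16) fires=3
i=16 t=19 v=6: → [19,22),[18,21),[17,20); WM=16
i=17 t=19 v=5: → [19,22),[18,21),[17,20); WM=17; [14,17) fires=3
i=18 t=19 v=8: → [19,22),[18,21),[17,20); WM=17
i=19 t=20 v=7: → [20,23),[19,22),[18,21); WM=18; [15,18) fires=3
i=20 t=22 v=7: → [22,25),[21,24),[20,23); WM=18

[0,3)=2 [1,4)=1 [2,5)=1 [3,6)=2 [4,7)=2 [5,8)=1 [6,9)=1 [7,10)=1 [8,11)=1 [9,12)=1 [10,13)=2 [11,14)=3 [12,15)=3 [13,16)=3 [14,17)=3 [15,18)=3 [16,19)=3 [17,20)=5 [18,21)=6 [19,22)=4 [20,23)=1 [21,24)=1 [22,25)=1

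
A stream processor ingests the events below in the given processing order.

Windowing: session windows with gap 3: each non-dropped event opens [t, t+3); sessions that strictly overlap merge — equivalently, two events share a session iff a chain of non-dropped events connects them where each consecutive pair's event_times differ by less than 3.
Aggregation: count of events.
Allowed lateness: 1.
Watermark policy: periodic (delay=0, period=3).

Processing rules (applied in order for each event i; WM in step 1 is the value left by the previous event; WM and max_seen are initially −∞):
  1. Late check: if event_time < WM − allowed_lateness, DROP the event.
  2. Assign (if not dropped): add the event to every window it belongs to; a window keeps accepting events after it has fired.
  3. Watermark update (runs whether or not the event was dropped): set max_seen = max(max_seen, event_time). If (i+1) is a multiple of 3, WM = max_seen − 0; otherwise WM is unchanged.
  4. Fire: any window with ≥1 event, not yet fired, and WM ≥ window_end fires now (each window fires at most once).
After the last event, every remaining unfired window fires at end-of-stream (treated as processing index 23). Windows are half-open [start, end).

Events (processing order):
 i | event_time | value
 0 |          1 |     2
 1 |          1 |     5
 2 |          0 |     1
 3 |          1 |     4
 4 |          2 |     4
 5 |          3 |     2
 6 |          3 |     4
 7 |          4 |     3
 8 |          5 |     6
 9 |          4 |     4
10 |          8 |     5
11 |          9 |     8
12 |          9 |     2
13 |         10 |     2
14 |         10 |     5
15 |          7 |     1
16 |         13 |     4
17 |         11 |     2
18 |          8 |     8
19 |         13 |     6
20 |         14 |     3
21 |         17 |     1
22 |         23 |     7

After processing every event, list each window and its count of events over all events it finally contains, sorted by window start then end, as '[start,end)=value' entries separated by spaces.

i=0 t=1 v=2: → [1,4); WM=−∞
i=1 t=1 v=5: → [1,4); WM=−∞
i=2 t=0 v=1: → [0,4); WM=1
i=3 t=1 v=4: → [0,4); WM=1
i=4 t=2 v=4: → [0,5); WM=1
i=5 t=3 v=2: → [0,6); WM=3
i=6 t=3 v=4: → [0,6); WM=3
i=7 t=4 v=3: → [0,7); WM=3
i=8 t=5 v=6: → [0,8); WM=5
i=9 t=4 v=4: → [0,8); WM=5
i=10 t=8 v=5: → [8,11); WM=5
i=11 t=9 v=8: → [8,12); WM=9
i=12 t=9 v=2: → [8,12); WM=9
i=13 t=10 v=2: → [8,13); WM=9
i=14 t=10 v=5: → [8,13); WM=10
i=15 t=7 v=1: DROP (t<10-1); WM=10
i=16 t=13 v=4: → [13,16); WM=10
i=17 t=11 v=2: → [8,16); WM=13
i=18 t=8 v=8: DROP (t<13-1); WM=13
i=19 t=13 v=6: → [8,16); WM=13
i=20 t=14 v=3: → [8,17); WM=14
i=21 t=17 v=1: → [17,20); WM=14
i=22 t=23 v=7: → [23,26); WM=14

[0,8)=10 [8,17)=9 [17,20)=1 [23,26)=1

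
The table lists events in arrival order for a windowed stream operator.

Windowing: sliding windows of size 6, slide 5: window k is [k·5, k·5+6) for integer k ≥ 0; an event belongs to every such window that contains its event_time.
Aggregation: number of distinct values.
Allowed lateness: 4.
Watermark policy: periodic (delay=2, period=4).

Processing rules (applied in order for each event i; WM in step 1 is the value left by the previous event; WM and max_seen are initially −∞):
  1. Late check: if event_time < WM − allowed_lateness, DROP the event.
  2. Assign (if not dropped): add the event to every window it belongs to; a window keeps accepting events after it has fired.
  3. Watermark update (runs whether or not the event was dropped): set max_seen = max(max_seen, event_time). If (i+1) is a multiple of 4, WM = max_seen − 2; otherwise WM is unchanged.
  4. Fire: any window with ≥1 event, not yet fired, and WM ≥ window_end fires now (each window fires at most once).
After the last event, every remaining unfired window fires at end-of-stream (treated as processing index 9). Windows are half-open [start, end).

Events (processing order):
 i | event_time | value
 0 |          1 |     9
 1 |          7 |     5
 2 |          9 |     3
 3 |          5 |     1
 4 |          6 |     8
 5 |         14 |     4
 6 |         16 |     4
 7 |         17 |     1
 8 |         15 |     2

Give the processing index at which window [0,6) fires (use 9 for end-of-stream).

i=0 t=1 v=9: → [0,6); WM=−∞
i=1 t=7 v=5: → [5,11); WM=−∞
i=2 t=9 v=3: → [5,11); WM=−∞
i=3 t=5 v=1: → [5,11),[0,6); WM=7; [0,6) fires=2
i=4 t=6 v=8: → [5,11); WM=7
i=5 t=14 v=4: → [10,16); WM=7
i=6 t=16 v=4: → [15,21); WM=7
i=7 t=17 v=1: → [15,21); WM=15; [5,11) fires=4
i=8 t=15 v=2: → [15,21),[10,16); WM=15

3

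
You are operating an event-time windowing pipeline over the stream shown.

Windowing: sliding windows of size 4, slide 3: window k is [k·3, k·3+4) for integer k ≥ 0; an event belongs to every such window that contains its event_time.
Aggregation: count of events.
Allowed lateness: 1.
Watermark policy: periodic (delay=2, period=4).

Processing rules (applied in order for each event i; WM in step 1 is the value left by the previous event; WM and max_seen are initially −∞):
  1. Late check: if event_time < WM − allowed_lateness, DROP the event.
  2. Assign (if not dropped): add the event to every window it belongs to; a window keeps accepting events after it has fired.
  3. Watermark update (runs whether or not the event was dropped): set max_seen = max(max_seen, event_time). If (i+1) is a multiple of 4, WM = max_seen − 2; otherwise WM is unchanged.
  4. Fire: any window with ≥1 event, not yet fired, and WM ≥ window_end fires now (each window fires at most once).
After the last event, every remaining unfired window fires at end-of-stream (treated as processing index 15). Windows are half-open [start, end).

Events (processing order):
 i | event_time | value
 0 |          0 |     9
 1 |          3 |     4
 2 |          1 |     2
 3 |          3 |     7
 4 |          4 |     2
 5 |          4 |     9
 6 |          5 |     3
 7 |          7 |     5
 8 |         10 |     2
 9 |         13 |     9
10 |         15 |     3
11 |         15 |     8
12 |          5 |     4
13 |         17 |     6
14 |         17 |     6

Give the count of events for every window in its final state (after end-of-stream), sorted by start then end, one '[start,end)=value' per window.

[0,4)=4 [3,7)=5 [6,10)=1 [9,13)=1 [12,16)=3 [15,19)=4

i=0 t=0 v=9: → [0,4); WM=−∞
i=1 t=3 v=4: → [3,7),[0,4); WM=−∞
i=2 t=1 v=2: → [0,4); WM=−∞
i=3 t=3 v=7: → [3,7),[0,4); WM=1
i=4 t=4 v=2: → [3,7); WM=1
i=5 t=4 v=9: → [3,7); WM=1
i=6 t=5 v=3: → [3,7); WM=1
i=7 t=7 v=5: → [6,10); WM=5; [0,4) fires=4
i=8 t=10 v=2: → [9,13); WM=5
i=9 t=13 v=9: → [12,16); WM=5
i=10 t=15 v=3: → [15,19),[12,16); WM=5
i=11 t=15 v=8: → [15,19),[12,16); WM=13; [3,7) fires=5 [6,10) fires=1 [9,13) fires=1
i=12 t=5 v=4: DROP (t<13-1); WM=13
i=13 t=17 v=6: → [15,19); WM=13
i=14 t=17 v=6: → [15,19); WM=13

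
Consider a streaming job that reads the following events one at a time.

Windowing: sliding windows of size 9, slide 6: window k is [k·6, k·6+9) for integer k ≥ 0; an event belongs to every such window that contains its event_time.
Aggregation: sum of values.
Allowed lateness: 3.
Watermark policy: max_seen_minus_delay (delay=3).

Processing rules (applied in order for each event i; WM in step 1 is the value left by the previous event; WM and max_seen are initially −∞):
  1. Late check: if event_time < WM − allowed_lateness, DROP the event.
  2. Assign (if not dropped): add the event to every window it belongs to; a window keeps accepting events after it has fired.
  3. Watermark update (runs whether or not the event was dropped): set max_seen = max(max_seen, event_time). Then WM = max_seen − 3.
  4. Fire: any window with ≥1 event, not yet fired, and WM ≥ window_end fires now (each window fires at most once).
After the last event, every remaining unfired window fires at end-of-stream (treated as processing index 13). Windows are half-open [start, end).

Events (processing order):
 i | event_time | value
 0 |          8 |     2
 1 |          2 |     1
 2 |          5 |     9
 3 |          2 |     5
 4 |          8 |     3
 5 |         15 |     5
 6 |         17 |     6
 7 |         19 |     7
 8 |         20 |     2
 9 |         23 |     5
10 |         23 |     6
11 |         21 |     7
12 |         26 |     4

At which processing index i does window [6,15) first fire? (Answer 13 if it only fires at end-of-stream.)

7

i=0 t=8 v=2: → [6,15),[0,9); WM=5
i=1 t=2 v=1: → [0,9); WM=5
i=2 t=5 v=9: → [0,9); WM=5
i=3 t=2 v=5: → [0,9); WM=5
i=4 t=8 v=3: → [6,15),[0,9); WM=5
i=5 t=15 v=5: → [12,21); WM=12; [0,9) fires=20
i=6 t=17 v=6: → [12,21); WM=14
i=7 t=19 v=7: → [18,27),[12,21); WM=16; [6,15) fires=5
i=8 t=20 v=2: → [18,27),[12,21); WM=17
i=9 t=23 v=5: → [18,27); WM=20
i=10 t=23 v=6: → [18,27); WM=20
i=11 t=21 v=7: → [18,27); WM=20
i=12 t=26 v=4: → [24,33),[18,27); WM=23; [12,21) fires=20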